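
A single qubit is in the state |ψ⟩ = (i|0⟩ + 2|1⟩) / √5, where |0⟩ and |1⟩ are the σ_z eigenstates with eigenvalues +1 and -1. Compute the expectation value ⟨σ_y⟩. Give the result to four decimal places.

⟨σ_y⟩ = 2 Im(a* b)/(|a|²+|b|²) with a = i, b = 2.
a* b = -2i, so ⟨σ_y⟩ = -4/5.

-0.8000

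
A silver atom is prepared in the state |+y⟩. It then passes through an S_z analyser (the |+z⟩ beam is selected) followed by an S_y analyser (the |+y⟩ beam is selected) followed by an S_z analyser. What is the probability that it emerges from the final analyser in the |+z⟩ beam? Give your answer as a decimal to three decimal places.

0.125

First analyser (S_z): from |+y⟩, P(|+z⟩) = 1/2.
After stage 1 the state is |+z⟩; P(|+y⟩) = |⟨+y|+z⟩|² = 1/2.
After stage 2 the state is |+y⟩; P(|+z⟩) = |⟨+z|+y⟩|² = 1/2.
Joint probability = 1/2 × 1/2 × 1/2 = 0.125.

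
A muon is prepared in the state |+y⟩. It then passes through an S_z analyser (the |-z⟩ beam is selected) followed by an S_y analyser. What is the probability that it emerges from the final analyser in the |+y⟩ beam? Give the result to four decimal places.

0.2500

First analyser (S_z): from |+y⟩, P(|-z⟩) = 1/2.
After stage 1 the state is |-z⟩; P(|+y⟩) = |⟨+y|-z⟩|² = 1/2.
Joint probability = 1/2 × 1/2 = 0.2500.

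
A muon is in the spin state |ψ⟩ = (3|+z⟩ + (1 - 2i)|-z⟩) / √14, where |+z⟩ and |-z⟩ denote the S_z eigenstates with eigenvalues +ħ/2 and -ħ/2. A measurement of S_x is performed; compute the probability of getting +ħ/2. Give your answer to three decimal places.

0.714

|+x⟩ = (|+z⟩ + |-z⟩)/√2, so ⟨+x|ψ⟩ = (4 - 2i) / (√2·√14).
P = |4 - 2i|² / 28 = 20/28.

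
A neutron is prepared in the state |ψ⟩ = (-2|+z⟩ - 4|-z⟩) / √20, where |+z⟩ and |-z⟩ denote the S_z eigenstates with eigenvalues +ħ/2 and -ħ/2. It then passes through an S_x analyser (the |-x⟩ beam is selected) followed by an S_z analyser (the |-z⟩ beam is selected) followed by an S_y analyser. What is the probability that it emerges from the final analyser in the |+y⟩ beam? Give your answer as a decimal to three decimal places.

0.025

First analyser (S_x): P(|-x⟩) = |⟨-x|ψ⟩|² = 4/40.
After stage 1 the state is |-x⟩; P(|-z⟩) = |⟨-z|-x⟩|² = 1/2.
After stage 2 the state is |-z⟩; P(|+y⟩) = |⟨+y|-z⟩|² = 1/2.
Joint probability = 4/40 × 1/2 × 1/2 = 0.025.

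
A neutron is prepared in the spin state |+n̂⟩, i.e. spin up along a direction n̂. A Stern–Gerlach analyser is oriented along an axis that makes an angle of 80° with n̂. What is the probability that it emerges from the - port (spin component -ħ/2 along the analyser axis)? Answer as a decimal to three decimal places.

0.413

For spin-½, the probability of finding spin-up along an axis at angle θ to the initial spin direction is cos²(θ/2); spin-down is sin²(θ/2).
θ = 80°, so P = sin²(40°) ≈ 0.413.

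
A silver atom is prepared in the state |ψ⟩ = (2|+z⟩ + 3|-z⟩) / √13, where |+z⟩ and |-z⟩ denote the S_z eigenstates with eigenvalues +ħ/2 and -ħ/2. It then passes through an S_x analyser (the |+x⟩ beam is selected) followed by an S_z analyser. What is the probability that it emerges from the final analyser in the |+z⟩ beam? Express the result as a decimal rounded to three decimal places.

0.481

First analyser (S_x): P(|+x⟩) = |⟨+x|ψ⟩|² = 25/26.
After stage 1 the state is |+x⟩; P(|+z⟩) = |⟨+z|+x⟩|² = 1/2.
Joint probability = 25/26 × 1/2 = 0.481.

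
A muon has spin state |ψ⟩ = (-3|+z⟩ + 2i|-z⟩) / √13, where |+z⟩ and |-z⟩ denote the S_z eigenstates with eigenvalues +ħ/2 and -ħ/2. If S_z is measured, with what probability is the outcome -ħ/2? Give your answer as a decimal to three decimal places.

0.308

The -ħ/2 outcome corresponds to |-z⟩. Its amplitude in |ψ⟩ is 2i/√13.
P = |2i|² / 13 = 4/13.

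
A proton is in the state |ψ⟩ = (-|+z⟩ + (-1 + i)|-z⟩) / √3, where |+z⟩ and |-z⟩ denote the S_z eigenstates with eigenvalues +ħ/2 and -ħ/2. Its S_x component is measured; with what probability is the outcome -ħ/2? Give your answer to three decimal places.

0.167

|-x⟩ = (|+z⟩ - |-z⟩)/√2, so ⟨-x|ψ⟩ = (-i) / (√2·√3).
P = |-i|² / 6 = 1/6.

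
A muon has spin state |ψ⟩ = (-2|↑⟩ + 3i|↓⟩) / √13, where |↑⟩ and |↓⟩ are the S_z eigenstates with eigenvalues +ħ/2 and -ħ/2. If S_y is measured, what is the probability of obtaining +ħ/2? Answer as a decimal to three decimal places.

|+y⟩ = (|↑⟩ + i|↓⟩)/√2, so ⟨+y|ψ⟩ = (1) / (√2·√13).
P = |1|² / 26 = 1/26.

0.038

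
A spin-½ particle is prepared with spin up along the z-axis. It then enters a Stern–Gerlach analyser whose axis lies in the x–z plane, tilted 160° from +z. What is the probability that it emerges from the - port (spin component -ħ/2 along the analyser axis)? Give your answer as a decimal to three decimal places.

0.970

For spin-½, the probability of finding spin-up along an axis at angle θ to the initial spin direction is cos²(θ/2); spin-down is sin²(θ/2).
θ = 160°, so P = sin²(80°) ≈ 0.970.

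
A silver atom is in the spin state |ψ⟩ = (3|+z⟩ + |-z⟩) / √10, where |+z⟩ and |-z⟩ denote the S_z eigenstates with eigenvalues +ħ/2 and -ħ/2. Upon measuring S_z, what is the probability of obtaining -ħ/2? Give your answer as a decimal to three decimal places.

0.100

The -ħ/2 outcome corresponds to |-z⟩. Its amplitude in |ψ⟩ is 1/√10.
P = |1|² / 10 = 1/10.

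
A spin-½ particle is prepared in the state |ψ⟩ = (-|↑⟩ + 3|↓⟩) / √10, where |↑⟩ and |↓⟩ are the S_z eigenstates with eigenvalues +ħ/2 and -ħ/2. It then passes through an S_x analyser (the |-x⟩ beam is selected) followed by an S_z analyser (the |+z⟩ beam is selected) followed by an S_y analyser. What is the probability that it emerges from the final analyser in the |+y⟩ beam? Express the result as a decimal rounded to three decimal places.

0.200

First analyser (S_x): P(|-x⟩) = |⟨-x|ψ⟩|² = 16/20.
After stage 1 the state is |-x⟩; P(|+z⟩) = |⟨+z|-x⟩|² = 1/2.
After stage 2 the state is |+z⟩; P(|+y⟩) = |⟨+y|+z⟩|² = 1/2.
Joint probability = 16/20 × 1/2 × 1/2 = 0.200.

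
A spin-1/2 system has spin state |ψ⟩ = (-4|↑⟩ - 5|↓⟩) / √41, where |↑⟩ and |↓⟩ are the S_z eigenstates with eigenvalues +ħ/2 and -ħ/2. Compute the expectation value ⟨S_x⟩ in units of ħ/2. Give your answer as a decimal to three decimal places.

⟨σ_x⟩ = 2 Re(a* b)/(|a|²+|b|²) with a = -4, b = -5.
a* b = 20, so ⟨σ_x⟩ = 40/41.
⟨S_x⟩ = (ħ/2)·⟨σ_x⟩.

0.976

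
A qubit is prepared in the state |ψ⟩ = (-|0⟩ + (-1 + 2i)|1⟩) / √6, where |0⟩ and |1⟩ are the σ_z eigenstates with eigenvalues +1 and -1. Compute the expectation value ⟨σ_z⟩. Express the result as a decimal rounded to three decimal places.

⟨σ_z⟩ = |a|² - |b|² divided by |a|²+|b|², with a, b the |0⟩, |1⟩ amplitudes.
= (1 - 5)/6 = -4/6.

-0.667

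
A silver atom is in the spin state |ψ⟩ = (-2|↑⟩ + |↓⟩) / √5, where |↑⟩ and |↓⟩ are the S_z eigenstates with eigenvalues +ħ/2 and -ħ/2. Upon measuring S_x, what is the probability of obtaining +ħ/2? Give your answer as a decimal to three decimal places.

0.100

|+x⟩ = (|↑⟩ + |↓⟩)/√2, so ⟨+x|ψ⟩ = (-1) / (√2·√5).
P = |-1|² / 10 = 1/10.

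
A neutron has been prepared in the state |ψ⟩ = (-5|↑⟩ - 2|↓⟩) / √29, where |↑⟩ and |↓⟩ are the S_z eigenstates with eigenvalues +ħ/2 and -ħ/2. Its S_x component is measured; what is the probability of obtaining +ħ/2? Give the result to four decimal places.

0.8448

|+x⟩ = (|↑⟩ + |↓⟩)/√2, so ⟨+x|ψ⟩ = (-7) / (√2·√29).
P = |-7|² / 58 = 49/58.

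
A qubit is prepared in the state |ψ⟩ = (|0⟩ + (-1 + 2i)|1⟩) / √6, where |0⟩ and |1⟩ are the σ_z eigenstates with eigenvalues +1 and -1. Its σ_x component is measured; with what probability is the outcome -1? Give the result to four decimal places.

0.6667

|-x⟩ = (|0⟩ - |1⟩)/√2, so ⟨-x|ψ⟩ = (2 - 2i) / (√2·√6).
P = |2 - 2i|² / 12 = 8/12.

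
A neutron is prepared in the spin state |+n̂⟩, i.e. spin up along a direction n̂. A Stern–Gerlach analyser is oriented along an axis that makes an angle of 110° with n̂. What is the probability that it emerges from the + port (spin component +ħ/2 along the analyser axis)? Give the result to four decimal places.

For spin-½, the probability of finding spin-up along an axis at angle θ to the initial spin direction is cos²(θ/2); spin-down is sin²(θ/2).
θ = 110°, so P = cos²(55°) ≈ 0.3290.

0.3290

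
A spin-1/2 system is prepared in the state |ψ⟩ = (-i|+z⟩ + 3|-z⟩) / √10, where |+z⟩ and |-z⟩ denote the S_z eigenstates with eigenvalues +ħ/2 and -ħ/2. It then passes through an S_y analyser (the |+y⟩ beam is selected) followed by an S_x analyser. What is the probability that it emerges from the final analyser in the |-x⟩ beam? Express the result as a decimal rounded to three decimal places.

0.400

First analyser (S_y): P(|+y⟩) = |⟨+y|ψ⟩|² = 16/20.
After stage 1 the state is |+y⟩; P(|-x⟩) = |⟨-x|+y⟩|² = 1/2.
Joint probability = 16/20 × 1/2 = 0.400.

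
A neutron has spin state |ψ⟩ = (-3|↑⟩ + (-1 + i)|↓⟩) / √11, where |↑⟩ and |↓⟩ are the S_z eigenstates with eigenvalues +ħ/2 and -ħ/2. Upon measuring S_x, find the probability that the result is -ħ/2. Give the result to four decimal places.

|-x⟩ = (|↑⟩ - |↓⟩)/√2, so ⟨-x|ψ⟩ = (-2 - i) / (√2·√11).
P = |-2 - i|² / 22 = 5/22.

0.2273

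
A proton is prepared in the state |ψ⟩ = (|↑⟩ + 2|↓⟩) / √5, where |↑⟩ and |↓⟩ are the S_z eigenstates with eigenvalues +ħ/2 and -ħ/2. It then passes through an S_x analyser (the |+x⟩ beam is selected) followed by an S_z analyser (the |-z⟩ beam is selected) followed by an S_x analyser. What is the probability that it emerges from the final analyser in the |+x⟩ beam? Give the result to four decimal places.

0.2250

First analyser (S_x): P(|+x⟩) = |⟨+x|ψ⟩|² = 9/10.
After stage 1 the state is |+x⟩; P(|-z⟩) = |⟨-z|+x⟩|² = 1/2.
After stage 2 the state is |-z⟩; P(|+x⟩) = |⟨+x|-z⟩|² = 1/2.
Joint probability = 9/10 × 1/2 × 1/2 = 0.2250.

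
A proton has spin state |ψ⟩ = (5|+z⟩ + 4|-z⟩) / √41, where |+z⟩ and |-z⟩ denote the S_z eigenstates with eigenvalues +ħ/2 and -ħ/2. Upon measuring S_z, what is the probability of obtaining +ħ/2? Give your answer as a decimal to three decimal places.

0.610

The +ħ/2 outcome corresponds to |+z⟩. Its amplitude in |ψ⟩ is 5/√41.
P = |5|² / 41 = 25/41.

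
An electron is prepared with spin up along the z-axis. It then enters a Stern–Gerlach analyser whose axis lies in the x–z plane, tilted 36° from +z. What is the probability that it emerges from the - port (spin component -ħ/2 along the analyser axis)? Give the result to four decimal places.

0.0955

For spin-½, the probability of finding spin-up along an axis at angle θ to the initial spin direction is cos²(θ/2); spin-down is sin²(θ/2).
θ = 36°, so P = sin²(18°) ≈ 0.0955.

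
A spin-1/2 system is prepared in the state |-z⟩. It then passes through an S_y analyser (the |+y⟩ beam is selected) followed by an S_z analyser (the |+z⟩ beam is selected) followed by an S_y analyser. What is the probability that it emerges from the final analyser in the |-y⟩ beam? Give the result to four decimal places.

0.1250

First analyser (S_y): from |-z⟩, P(|+y⟩) = 1/2.
After stage 1 the state is |+y⟩; P(|+z⟩) = |⟨+z|+y⟩|² = 1/2.
After stage 2 the state is |+z⟩; P(|-y⟩) = |⟨-y|+z⟩|² = 1/2.
Joint probability = 1/2 × 1/2 × 1/2 = 0.1250.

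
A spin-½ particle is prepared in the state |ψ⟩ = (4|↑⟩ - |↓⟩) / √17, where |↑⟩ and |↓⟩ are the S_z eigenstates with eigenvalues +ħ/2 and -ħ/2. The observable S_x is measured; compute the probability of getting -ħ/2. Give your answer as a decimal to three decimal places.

|-x⟩ = (|↑⟩ - |↓⟩)/√2, so ⟨-x|ψ⟩ = (5) / (√2·√17).
P = |5|² / 34 = 25/34.

0.735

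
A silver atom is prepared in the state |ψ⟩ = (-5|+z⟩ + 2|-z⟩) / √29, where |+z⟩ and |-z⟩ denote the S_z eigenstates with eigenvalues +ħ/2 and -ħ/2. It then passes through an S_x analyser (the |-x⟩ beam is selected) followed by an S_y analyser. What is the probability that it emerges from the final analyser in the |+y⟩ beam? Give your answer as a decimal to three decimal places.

0.422

First analyser (S_x): P(|-x⟩) = |⟨-x|ψ⟩|² = 49/58.
After stage 1 the state is |-x⟩; P(|+y⟩) = |⟨+y|-x⟩|² = 1/2.
Joint probability = 49/58 × 1/2 = 0.422.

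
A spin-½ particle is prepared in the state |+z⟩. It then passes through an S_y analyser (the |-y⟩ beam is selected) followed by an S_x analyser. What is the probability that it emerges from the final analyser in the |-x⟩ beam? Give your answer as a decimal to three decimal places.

First analyser (S_y): from |+z⟩, P(|-y⟩) = 1/2.
After stage 1 the state is |-y⟩; P(|-x⟩) = |⟨-x|-y⟩|² = 1/2.
Joint probability = 1/2 × 1/2 = 0.250.

0.250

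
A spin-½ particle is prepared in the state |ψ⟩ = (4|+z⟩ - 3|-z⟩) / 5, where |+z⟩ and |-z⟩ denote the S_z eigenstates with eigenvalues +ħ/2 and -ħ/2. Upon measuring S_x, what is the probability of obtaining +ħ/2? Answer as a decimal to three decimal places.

|+x⟩ = (|+z⟩ + |-z⟩)/√2, so ⟨+x|ψ⟩ = (1) / (√2·5).
P = |1|² / 50 = 1/50.

0.020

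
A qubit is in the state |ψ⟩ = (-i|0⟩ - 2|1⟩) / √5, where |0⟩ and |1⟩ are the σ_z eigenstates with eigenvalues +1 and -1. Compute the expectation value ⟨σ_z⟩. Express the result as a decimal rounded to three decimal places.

-0.600

⟨σ_z⟩ = |a|² - |b|² divided by |a|²+|b|², with a, b the |0⟩, |1⟩ amplitudes.
= (1 - 4)/5 = -3/5.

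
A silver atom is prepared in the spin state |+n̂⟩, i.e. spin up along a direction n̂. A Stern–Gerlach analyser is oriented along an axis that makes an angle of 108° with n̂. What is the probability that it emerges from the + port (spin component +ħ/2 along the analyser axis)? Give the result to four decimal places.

0.3455

For spin-½, the probability of finding spin-up along an axis at angle θ to the initial spin direction is cos²(θ/2); spin-down is sin²(θ/2).
θ = 108°, so P = cos²(54°) ≈ 0.3455.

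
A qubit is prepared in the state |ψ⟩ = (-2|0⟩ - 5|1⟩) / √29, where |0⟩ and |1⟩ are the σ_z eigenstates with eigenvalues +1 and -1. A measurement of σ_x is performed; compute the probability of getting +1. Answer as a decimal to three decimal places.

|+x⟩ = (|0⟩ + |1⟩)/√2, so ⟨+x|ψ⟩ = (-7) / (√2·√29).
P = |-7|² / 58 = 49/58.

0.845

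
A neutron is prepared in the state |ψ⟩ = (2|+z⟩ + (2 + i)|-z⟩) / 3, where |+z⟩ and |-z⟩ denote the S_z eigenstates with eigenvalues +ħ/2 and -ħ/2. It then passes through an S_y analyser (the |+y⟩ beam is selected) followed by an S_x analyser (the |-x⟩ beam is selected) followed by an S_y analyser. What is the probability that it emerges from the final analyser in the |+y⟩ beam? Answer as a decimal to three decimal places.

First analyser (S_y): P(|+y⟩) = |⟨+y|ψ⟩|² = 13/18.
After stage 1 the state is |+y⟩; P(|-x⟩) = |⟨-x|+y⟩|² = 1/2.
After stage 2 the state is |-x⟩; P(|+y⟩) = |⟨+y|-x⟩|² = 1/2.
Joint probability = 13/18 × 1/2 × 1/2 = 0.181.

0.181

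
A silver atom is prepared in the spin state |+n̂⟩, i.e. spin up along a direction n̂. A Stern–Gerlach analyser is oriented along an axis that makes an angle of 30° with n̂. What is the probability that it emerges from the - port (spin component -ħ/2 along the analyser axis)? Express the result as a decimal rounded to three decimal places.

For spin-½, the probability of finding spin-up along an axis at angle θ to the initial spin direction is cos²(θ/2); spin-down is sin²(θ/2).
θ = 30°, so P = sin²(15°) ≈ 0.067.

0.067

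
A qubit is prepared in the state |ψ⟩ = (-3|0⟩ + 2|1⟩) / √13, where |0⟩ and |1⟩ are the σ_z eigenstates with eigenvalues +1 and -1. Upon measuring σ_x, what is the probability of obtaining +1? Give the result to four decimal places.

|+x⟩ = (|0⟩ + |1⟩)/√2, so ⟨+x|ψ⟩ = (-1) / (√2·√13).
P = |-1|² / 26 = 1/26.

0.0385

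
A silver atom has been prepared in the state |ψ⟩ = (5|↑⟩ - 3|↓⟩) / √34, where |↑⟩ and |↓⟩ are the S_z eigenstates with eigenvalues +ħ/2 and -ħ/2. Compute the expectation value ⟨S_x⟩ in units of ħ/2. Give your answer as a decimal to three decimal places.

-0.882

⟨σ_x⟩ = 2 Re(a* b)/(|a|²+|b|²) with a = 5, b = -3.
a* b = -15, so ⟨σ_x⟩ = -30/34.
⟨S_x⟩ = (ħ/2)·⟨σ_x⟩.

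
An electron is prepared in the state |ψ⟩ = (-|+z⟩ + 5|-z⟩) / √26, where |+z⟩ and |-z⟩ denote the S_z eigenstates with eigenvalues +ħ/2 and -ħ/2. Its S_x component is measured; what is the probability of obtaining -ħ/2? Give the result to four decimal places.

|-x⟩ = (|+z⟩ - |-z⟩)/√2, so ⟨-x|ψ⟩ = (-6) / (√2·√26).
P = |-6|² / 52 = 36/52.

0.6923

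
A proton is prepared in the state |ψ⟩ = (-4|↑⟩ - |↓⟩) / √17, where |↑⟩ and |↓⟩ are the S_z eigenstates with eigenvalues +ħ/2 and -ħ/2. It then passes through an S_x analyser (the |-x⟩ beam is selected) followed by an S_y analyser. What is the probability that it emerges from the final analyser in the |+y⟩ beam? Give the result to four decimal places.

First analyser (S_x): P(|-x⟩) = |⟨-x|ψ⟩|² = 9/34.
After stage 1 the state is |-x⟩; P(|+y⟩) = |⟨+y|-x⟩|² = 1/2.
Joint probability = 9/34 × 1/2 = 0.1324.

0.1324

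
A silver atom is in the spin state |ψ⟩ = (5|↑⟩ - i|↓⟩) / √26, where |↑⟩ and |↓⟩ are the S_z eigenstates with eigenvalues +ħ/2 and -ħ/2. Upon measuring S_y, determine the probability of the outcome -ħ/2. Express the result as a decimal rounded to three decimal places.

|-y⟩ = (|↑⟩ - i|↓⟩)/√2, so ⟨-y|ψ⟩ = (6) / (√2·√26).
P = |6|² / 52 = 36/52.

0.692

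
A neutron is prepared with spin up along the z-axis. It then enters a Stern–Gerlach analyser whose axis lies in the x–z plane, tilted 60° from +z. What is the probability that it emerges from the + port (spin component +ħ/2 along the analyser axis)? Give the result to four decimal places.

0.7500

For spin-½, the probability of finding spin-up along an axis at angle θ to the initial spin direction is cos²(θ/2); spin-down is sin²(θ/2).
θ = 60°, so P = cos²(30°) ≈ 0.7500.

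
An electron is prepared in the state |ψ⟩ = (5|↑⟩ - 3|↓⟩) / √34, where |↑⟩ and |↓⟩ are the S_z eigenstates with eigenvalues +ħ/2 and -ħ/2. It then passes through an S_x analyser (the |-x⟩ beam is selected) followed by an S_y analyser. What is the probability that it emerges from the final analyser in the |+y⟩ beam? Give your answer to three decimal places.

0.471

First analyser (S_x): P(|-x⟩) = |⟨-x|ψ⟩|² = 64/68.
After stage 1 the state is |-x⟩; P(|+y⟩) = |⟨+y|-x⟩|² = 1/2.
Joint probability = 64/68 × 1/2 = 0.471.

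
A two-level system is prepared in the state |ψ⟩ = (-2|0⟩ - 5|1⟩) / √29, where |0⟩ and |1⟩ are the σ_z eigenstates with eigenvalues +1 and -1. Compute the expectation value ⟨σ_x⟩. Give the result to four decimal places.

⟨σ_x⟩ = 2 Re(a* b)/(|a|²+|b|²) with a = -2, b = -5.
a* b = 10, so ⟨σ_x⟩ = 20/29.

0.6897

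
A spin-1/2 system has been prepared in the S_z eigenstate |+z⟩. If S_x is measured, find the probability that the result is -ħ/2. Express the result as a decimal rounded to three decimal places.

0.500

In the S_z basis, |+z⟩ = |↑⟩ and |-x⟩ = (|↑⟩ - |↓⟩)/√2.
|⟨-x|+z⟩|² = 1/2.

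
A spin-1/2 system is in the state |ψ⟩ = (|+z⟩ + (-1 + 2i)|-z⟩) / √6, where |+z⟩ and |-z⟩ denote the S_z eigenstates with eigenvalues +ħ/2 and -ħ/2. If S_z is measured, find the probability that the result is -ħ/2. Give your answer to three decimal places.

The -ħ/2 outcome corresponds to |-z⟩. Its amplitude in |ψ⟩ is (-1 + 2i)/√6.
P = |-1 + 2i|² / 6 = 5/6.

0.833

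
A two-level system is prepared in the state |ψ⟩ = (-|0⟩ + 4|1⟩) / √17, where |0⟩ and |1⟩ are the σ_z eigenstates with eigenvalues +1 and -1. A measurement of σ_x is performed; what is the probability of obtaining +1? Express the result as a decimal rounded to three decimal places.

0.265

|+x⟩ = (|0⟩ + |1⟩)/√2, so ⟨+x|ψ⟩ = (3) / (√2·√17).
P = |3|² / 34 = 9/34.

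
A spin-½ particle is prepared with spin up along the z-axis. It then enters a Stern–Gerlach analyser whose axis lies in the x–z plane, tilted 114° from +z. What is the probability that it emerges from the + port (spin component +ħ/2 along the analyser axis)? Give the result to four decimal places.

0.2966

For spin-½, the probability of finding spin-up along an axis at angle θ to the initial spin direction is cos²(θ/2); spin-down is sin²(θ/2).
θ = 114°, so P = cos²(57°) ≈ 0.2966.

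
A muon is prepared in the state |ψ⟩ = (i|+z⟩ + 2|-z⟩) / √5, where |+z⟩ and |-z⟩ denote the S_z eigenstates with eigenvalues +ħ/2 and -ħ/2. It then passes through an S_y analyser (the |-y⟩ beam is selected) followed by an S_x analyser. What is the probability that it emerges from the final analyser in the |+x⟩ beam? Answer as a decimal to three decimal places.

First analyser (S_y): P(|-y⟩) = |⟨-y|ψ⟩|² = 9/10.
After stage 1 the state is |-y⟩; P(|+x⟩) = |⟨+x|-y⟩|² = 1/2.
Joint probability = 9/10 × 1/2 = 0.450.

0.450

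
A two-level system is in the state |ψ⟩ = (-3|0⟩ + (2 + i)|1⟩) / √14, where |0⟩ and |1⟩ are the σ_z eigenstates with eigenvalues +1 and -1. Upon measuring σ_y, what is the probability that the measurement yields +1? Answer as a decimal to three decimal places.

|+y⟩ = (|0⟩ + i|1⟩)/√2, so ⟨+y|ψ⟩ = (-2 - 2i) / (√2·√14).
P = |-2 - 2i|² / 28 = 8/28.

0.286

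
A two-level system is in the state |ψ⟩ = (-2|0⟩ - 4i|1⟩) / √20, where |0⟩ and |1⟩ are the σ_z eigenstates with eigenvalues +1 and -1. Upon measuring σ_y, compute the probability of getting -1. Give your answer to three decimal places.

0.100

|-y⟩ = (|0⟩ - i|1⟩)/√2, so ⟨-y|ψ⟩ = (2) / (√2·√20).
P = |2|² / 40 = 4/40.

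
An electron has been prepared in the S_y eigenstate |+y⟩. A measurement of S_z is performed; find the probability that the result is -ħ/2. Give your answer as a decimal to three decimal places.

In the S_z basis, |+y⟩ = (|↑⟩ + i|↓⟩)/√2 and |-z⟩ = |↓⟩.
|⟨-z|+y⟩|² = 1/2.

0.500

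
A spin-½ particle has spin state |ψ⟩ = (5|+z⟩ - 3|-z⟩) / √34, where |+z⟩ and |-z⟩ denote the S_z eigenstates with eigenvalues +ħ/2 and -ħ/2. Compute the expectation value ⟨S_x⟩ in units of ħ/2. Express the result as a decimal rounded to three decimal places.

⟨σ_x⟩ = 2 Re(a* b)/(|a|²+|b|²) with a = 5, b = -3.
a* b = -15, so ⟨σ_x⟩ = -30/34.
⟨S_x⟩ = (ħ/2)·⟨σ_x⟩.

-0.882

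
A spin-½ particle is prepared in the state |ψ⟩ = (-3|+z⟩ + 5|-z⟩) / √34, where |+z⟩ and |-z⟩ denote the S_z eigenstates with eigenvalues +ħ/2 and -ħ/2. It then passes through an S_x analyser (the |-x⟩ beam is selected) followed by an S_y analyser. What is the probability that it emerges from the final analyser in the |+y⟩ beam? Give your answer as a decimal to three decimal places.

0.471

First analyser (S_x): P(|-x⟩) = |⟨-x|ψ⟩|² = 64/68.
After stage 1 the state is |-x⟩; P(|+y⟩) = |⟨+y|-x⟩|² = 1/2.
Joint probability = 64/68 × 1/2 = 0.471.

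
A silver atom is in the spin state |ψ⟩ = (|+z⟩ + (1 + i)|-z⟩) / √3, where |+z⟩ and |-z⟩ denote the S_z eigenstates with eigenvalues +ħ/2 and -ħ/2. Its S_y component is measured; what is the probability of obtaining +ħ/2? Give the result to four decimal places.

|+y⟩ = (|+z⟩ + i|-z⟩)/√2, so ⟨+y|ψ⟩ = (2 - i) / (√2·√3).
P = |2 - i|² / 6 = 5/6.

0.8333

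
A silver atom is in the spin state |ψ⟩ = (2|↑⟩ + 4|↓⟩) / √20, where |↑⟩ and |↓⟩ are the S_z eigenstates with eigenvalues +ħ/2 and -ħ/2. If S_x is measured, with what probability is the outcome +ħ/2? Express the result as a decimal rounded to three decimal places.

|+x⟩ = (|↑⟩ + |↓⟩)/√2, so ⟨+x|ψ⟩ = (6) / (√2·√20).
P = |6|² / 40 = 36/40.

0.900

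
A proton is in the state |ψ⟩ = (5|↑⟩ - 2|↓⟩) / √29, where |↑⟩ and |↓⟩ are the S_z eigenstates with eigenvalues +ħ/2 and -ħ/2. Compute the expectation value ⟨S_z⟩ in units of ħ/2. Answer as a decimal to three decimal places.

⟨σ_z⟩ = |a|² - |b|² divided by |a|²+|b|², with a, b the |↑⟩, |↓⟩ amplitudes.
= (25 - 4)/29 = 21/29.
⟨S_z⟩ = (ħ/2)·⟨σ_z⟩.

0.724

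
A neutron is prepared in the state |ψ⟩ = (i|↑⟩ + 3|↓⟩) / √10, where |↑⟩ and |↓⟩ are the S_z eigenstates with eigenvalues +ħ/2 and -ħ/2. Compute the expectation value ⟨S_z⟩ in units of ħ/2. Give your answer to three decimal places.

-0.800

⟨σ_z⟩ = |a|² - |b|² divided by |a|²+|b|², with a, b the |↑⟩, |↓⟩ amplitudes.
= (1 - 9)/10 = -8/10.
⟨S_z⟩ = (ħ/2)·⟨σ_z⟩.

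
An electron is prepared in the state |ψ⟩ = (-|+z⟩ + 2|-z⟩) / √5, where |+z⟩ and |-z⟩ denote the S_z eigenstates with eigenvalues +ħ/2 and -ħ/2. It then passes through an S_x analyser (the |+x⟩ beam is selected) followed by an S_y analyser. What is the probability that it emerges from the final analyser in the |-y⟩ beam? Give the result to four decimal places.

0.0500

First analyser (S_x): P(|+x⟩) = |⟨+x|ψ⟩|² = 1/10.
After stage 1 the state is |+x⟩; P(|-y⟩) = |⟨-y|+x⟩|² = 1/2.
Joint probability = 1/10 × 1/2 = 0.0500.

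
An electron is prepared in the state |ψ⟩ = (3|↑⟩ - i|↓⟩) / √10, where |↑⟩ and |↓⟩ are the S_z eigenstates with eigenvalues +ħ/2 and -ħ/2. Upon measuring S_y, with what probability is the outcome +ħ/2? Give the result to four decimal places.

|+y⟩ = (|↑⟩ + i|↓⟩)/√2, so ⟨+y|ψ⟩ = (2) / (√2·√10).
P = |2|² / 20 = 4/20.

0.2000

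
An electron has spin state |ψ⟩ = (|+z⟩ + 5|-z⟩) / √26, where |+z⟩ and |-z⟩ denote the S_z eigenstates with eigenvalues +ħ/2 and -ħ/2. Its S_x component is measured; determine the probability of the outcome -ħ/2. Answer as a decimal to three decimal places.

0.308

|-x⟩ = (|+z⟩ - |-z⟩)/√2, so ⟨-x|ψ⟩ = (-4) / (√2·√26).
P = |-4|² / 52 = 16/52.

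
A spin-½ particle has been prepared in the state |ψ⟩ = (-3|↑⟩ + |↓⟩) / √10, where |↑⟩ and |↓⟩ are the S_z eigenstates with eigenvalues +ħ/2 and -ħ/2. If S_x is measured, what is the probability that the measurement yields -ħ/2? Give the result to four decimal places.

|-x⟩ = (|↑⟩ - |↓⟩)/√2, so ⟨-x|ψ⟩ = (-4) / (√2·√10).
P = |-4|² / 20 = 16/20.

0.8000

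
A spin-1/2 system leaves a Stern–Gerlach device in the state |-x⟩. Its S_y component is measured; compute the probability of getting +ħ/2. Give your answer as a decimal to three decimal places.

In the S_z basis, |-x⟩ = (|+z⟩ - |-z⟩)/√2 and |+y⟩ = (|+z⟩ + i|-z⟩)/√2.
|⟨+y|-x⟩|² = 1/2.

0.500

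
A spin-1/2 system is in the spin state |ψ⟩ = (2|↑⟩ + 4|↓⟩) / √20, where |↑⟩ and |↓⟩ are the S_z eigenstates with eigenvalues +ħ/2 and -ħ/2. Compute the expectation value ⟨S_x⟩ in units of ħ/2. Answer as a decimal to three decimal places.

⟨σ_x⟩ = 2 Re(a* b)/(|a|²+|b|²) with a = 2, b = 4.
a* b = 8, so ⟨σ_x⟩ = 16/20.
⟨S_x⟩ = (ħ/2)·⟨σ_x⟩.

0.800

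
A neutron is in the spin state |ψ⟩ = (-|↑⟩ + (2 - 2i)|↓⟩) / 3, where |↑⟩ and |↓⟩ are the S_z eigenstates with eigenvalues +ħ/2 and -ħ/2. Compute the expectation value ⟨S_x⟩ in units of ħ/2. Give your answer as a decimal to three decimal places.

-0.444

⟨σ_x⟩ = 2 Re(a* b)/(|a|²+|b|²) with a = -1, b = (2 - 2i).
a* b = (-2 + 2i), so ⟨σ_x⟩ = -4/9.
⟨S_x⟩ = (ħ/2)·⟨σ_x⟩.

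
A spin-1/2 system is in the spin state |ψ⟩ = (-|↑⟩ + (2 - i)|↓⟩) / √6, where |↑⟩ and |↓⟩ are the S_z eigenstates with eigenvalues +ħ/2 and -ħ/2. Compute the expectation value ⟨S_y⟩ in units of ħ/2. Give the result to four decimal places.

⟨σ_y⟩ = 2 Im(a* b)/(|a|²+|b|²) with a = -1, b = (2 - i).
a* b = (-2 + i), so ⟨σ_y⟩ = 2/6.
⟨S_y⟩ = (ħ/2)·⟨σ_y⟩.

0.3333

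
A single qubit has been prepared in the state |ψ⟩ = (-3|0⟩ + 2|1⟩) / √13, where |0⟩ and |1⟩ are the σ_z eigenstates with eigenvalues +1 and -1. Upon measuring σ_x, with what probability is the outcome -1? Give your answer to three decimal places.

|-x⟩ = (|0⟩ - |1⟩)/√2, so ⟨-x|ψ⟩ = (-5) / (√2·√13).
P = |-5|² / 26 = 25/26.

0.962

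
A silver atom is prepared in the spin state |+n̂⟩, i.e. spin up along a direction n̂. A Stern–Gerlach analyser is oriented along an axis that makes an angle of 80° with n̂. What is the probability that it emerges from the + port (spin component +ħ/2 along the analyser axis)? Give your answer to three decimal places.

For spin-½, the probability of finding spin-up along an axis at angle θ to the initial spin direction is cos²(θ/2); spin-down is sin²(θ/2).
θ = 80°, so P = cos²(40°) ≈ 0.587.

0.587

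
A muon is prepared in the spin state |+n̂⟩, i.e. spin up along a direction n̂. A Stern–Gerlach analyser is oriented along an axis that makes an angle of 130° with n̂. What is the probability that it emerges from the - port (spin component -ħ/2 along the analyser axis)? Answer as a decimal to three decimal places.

0.821

For spin-½, the probability of finding spin-up along an axis at angle θ to the initial spin direction is cos²(θ/2); spin-down is sin²(θ/2).
θ = 130°, so P = sin²(65°) ≈ 0.821.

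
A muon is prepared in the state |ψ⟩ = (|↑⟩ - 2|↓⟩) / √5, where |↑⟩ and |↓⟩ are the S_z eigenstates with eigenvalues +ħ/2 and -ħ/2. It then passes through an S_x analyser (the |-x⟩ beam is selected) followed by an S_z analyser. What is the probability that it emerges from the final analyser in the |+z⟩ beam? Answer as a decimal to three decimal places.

0.450

First analyser (S_x): P(|-x⟩) = |⟨-x|ψ⟩|² = 9/10.
After stage 1 the state is |-x⟩; P(|+z⟩) = |⟨+z|-x⟩|² = 1/2.
Joint probability = 9/10 × 1/2 = 0.450.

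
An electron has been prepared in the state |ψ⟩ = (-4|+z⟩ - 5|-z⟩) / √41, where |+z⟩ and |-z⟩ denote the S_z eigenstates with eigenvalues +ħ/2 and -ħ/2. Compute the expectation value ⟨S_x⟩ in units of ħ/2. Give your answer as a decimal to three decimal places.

⟨σ_x⟩ = 2 Re(a* b)/(|a|²+|b|²) with a = -4, b = -5.
a* b = 20, so ⟨σ_x⟩ = 40/41.
⟨S_x⟩ = (ħ/2)·⟨σ_x⟩.

0.976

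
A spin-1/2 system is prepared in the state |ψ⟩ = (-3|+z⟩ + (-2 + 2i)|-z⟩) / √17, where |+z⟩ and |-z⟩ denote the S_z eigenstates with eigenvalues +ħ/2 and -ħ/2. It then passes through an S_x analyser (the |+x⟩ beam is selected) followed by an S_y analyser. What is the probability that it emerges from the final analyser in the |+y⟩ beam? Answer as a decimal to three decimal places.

First analyser (S_x): P(|+x⟩) = |⟨+x|ψ⟩|² = 29/34.
After stage 1 the state is |+x⟩; P(|+y⟩) = |⟨+y|+x⟩|² = 1/2.
Joint probability = 29/34 × 1/2 = 0.426.

0.426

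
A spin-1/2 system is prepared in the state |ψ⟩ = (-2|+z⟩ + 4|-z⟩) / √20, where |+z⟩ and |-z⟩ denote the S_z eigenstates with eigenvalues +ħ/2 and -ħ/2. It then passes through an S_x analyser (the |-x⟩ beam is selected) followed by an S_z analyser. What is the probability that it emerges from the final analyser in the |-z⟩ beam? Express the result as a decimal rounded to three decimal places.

0.450

First analyser (S_x): P(|-x⟩) = |⟨-x|ψ⟩|² = 36/40.
After stage 1 the state is |-x⟩; P(|-z⟩) = |⟨-z|-x⟩|² = 1/2.
Joint probability = 36/40 × 1/2 = 0.450.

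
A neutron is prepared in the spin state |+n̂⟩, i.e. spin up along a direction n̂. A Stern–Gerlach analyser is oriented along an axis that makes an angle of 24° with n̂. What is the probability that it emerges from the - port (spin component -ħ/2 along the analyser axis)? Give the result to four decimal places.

0.0432

For spin-½, the probability of finding spin-up along an axis at angle θ to the initial spin direction is cos²(θ/2); spin-down is sin²(θ/2).
θ = 24°, so P = sin²(12°) ≈ 0.0432.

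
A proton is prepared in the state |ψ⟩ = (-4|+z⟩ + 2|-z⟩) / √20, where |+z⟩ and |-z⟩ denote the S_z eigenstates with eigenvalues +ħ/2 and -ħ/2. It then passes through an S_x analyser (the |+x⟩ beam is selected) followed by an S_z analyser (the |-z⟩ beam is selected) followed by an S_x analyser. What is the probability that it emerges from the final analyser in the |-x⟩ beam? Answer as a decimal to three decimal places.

0.025

First analyser (S_x): P(|+x⟩) = |⟨+x|ψ⟩|² = 4/40.
After stage 1 the state is |+x⟩; P(|-z⟩) = |⟨-z|+x⟩|² = 1/2.
After stage 2 the state is |-z⟩; P(|-x⟩) = |⟨-x|-z⟩|² = 1/2.
Joint probability = 4/40 × 1/2 × 1/2 = 0.025.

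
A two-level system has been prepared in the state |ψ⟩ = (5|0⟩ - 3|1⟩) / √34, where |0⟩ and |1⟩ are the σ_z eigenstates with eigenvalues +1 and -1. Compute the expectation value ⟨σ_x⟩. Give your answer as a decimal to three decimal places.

⟨σ_x⟩ = 2 Re(a* b)/(|a|²+|b|²) with a = 5, b = -3.
a* b = -15, so ⟨σ_x⟩ = -30/34.

-0.882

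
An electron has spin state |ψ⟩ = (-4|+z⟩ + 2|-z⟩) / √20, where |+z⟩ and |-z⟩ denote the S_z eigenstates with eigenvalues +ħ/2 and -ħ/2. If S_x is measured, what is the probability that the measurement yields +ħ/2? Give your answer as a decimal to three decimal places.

0.100

|+x⟩ = (|+z⟩ + |-z⟩)/√2, so ⟨+x|ψ⟩ = (-2) / (√2·√20).
P = |-2|² / 40 = 4/40.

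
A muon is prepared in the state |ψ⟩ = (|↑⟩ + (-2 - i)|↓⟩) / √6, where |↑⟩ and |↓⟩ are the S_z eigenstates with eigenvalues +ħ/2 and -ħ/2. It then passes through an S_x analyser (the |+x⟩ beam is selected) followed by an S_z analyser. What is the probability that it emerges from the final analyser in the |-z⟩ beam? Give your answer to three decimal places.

0.083

First analyser (S_x): P(|+x⟩) = |⟨+x|ψ⟩|² = 2/12.
After stage 1 the state is |+x⟩; P(|-z⟩) = |⟨-z|+x⟩|² = 1/2.
Joint probability = 2/12 × 1/2 = 0.083.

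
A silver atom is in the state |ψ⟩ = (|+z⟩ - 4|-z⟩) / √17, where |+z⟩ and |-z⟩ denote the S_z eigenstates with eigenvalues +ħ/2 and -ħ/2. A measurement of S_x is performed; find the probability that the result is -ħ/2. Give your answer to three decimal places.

0.735

|-x⟩ = (|+z⟩ - |-z⟩)/√2, so ⟨-x|ψ⟩ = (5) / (√2·√17).
P = |5|² / 34 = 25/34.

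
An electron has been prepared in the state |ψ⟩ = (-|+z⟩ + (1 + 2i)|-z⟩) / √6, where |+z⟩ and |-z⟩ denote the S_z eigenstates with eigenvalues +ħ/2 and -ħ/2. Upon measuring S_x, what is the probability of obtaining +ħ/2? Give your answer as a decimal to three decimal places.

0.333

|+x⟩ = (|+z⟩ + |-z⟩)/√2, so ⟨+x|ψ⟩ = (2i) / (√2·√6).
P = |2i|² / 12 = 4/12.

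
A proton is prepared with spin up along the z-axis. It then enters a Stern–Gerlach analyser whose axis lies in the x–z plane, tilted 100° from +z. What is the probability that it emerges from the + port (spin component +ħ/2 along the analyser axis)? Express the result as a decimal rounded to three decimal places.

For spin-½, the probability of finding spin-up along an axis at angle θ to the initial spin direction is cos²(θ/2); spin-down is sin²(θ/2).
θ = 100°, so P = cos²(50°) ≈ 0.413.

0.413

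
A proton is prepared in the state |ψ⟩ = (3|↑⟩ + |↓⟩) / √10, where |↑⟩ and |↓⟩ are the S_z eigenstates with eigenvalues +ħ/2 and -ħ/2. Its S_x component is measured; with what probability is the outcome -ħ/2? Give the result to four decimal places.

|-x⟩ = (|↑⟩ - |↓⟩)/√2, so ⟨-x|ψ⟩ = (2) / (√2·√10).
P = |2|² / 20 = 4/20.

0.2000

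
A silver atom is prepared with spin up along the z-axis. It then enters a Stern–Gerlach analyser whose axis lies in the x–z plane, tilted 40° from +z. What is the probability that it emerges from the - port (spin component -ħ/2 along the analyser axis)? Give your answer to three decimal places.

0.117

For spin-½, the probability of finding spin-up along an axis at angle θ to the initial spin direction is cos²(θ/2); spin-down is sin²(θ/2).
θ = 40°, so P = sin²(20°) ≈ 0.117.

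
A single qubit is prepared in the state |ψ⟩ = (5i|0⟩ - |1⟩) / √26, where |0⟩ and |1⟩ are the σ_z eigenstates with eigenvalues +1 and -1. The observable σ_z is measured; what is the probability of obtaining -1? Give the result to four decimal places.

The -1 outcome corresponds to |1⟩. Its amplitude in |ψ⟩ is -1/√26.
P = |-1|² / 26 = 1/26.

0.0385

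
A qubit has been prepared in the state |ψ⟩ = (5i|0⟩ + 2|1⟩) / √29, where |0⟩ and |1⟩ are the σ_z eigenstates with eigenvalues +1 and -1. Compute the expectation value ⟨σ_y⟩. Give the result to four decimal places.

⟨σ_y⟩ = 2 Im(a* b)/(|a|²+|b|²) with a = 5i, b = 2.
a* b = -10i, so ⟨σ_y⟩ = -20/29.

-0.6897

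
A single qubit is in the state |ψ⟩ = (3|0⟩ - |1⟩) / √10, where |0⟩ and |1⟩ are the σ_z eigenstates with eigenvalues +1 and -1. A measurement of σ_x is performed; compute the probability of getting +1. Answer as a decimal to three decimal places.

0.200

|+x⟩ = (|0⟩ + |1⟩)/√2, so ⟨+x|ψ⟩ = (2) / (√2·√10).
P = |2|² / 20 = 4/20.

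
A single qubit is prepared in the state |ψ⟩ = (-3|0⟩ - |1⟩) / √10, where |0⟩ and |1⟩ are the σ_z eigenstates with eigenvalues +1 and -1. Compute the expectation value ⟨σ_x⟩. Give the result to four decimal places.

⟨σ_x⟩ = 2 Re(a* b)/(|a|²+|b|²) with a = -3, b = -1.
a* b = 3, so ⟨σ_x⟩ = 6/10.

0.6000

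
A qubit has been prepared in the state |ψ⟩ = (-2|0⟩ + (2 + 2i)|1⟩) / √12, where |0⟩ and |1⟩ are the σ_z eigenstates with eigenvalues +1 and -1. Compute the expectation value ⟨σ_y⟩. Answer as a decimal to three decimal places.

-0.667

⟨σ_y⟩ = 2 Im(a* b)/(|a|²+|b|²) with a = -2, b = (2 + 2i).
a* b = (-4 - 4i), so ⟨σ_y⟩ = -8/12.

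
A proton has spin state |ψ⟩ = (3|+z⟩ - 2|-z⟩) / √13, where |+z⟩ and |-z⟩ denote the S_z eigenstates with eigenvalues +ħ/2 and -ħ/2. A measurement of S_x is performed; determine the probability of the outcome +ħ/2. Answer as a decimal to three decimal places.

0.038

|+x⟩ = (|+z⟩ + |-z⟩)/√2, so ⟨+x|ψ⟩ = (1) / (√2·√13).
P = |1|² / 26 = 1/26.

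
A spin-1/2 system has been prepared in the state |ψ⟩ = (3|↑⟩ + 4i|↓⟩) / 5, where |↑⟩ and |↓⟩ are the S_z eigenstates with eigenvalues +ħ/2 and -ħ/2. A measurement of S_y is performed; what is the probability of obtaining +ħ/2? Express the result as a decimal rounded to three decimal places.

0.980

|+y⟩ = (|↑⟩ + i|↓⟩)/√2, so ⟨+y|ψ⟩ = (7) / (√2·5).
P = |7|² / 50 = 49/50.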